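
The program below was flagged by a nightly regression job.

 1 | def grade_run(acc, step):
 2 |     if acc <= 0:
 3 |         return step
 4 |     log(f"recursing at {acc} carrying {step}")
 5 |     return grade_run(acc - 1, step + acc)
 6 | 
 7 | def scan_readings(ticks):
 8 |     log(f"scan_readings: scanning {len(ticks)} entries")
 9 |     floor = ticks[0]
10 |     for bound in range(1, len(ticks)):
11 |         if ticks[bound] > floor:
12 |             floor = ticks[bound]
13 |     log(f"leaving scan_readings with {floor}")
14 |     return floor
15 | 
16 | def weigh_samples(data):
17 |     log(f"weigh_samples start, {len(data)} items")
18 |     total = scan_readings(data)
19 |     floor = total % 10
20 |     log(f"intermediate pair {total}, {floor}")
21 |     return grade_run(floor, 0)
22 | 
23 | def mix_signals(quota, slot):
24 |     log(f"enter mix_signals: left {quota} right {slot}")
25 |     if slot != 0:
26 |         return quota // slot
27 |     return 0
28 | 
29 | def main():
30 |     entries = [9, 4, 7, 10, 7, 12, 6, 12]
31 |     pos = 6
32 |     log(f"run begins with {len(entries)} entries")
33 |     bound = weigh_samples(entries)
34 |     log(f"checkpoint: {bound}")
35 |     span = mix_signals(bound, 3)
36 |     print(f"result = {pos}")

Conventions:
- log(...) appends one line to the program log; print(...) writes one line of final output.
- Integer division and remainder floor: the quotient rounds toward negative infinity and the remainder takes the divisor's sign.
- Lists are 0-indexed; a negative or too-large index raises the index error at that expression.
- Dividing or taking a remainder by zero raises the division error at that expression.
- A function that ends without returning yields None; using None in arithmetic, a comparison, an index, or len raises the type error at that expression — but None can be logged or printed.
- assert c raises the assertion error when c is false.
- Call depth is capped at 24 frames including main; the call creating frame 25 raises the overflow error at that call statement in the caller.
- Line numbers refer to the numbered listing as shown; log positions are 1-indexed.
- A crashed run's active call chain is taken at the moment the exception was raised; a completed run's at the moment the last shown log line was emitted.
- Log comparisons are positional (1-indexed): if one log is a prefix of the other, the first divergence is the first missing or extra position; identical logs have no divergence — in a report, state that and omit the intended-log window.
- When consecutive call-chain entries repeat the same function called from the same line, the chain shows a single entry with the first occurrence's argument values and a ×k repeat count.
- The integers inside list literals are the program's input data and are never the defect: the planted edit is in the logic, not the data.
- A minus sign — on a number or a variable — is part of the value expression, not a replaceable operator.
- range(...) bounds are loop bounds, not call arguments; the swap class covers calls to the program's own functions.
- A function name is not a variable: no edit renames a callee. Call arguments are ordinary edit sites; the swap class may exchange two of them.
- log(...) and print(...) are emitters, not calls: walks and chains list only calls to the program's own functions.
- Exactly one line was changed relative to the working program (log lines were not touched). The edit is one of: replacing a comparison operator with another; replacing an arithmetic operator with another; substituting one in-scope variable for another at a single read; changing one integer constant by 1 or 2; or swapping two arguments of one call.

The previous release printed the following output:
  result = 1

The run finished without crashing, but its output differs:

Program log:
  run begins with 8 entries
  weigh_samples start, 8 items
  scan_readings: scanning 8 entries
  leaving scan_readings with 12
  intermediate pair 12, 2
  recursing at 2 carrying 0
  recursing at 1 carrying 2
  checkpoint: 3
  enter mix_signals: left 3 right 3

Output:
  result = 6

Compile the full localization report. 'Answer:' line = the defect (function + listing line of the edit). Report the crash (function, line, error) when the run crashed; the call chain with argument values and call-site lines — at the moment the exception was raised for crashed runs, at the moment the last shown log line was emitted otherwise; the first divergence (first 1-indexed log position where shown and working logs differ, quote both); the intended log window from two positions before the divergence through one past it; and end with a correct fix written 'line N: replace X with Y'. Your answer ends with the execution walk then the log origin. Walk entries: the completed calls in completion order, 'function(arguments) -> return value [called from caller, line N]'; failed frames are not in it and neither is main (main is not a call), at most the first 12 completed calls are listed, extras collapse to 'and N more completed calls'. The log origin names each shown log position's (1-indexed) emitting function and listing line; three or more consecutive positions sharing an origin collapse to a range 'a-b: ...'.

Answer: the defect is in main at line 36.
Key fact: Nothing in the log betrays the bug — only the output does.
Call chain: main -> mix_signals(3, 3) (called at line 35).
First divergence: none — the logs agree in full.
Execution walk:
  scan_readings([9, 4, 7, 10, 7, 12, 6, 12]) -> 12  [called from weigh_samples, line 18]
  grade_run(0, 3) -> 3  [called from grade_run, line 5]
  grade_run(1, 2) -> 3  [called from grade_run, line 5]
  grade_run(2, 0) -> 3  [called from weigh_samples, line 21]
  weigh_samples([9, 4, 7, 10, 7, 12, 6, 12]) -> 3  [called from main, line 33]
  mix_signals(3, 3) -> 1  [called from main, line 35]
Log origins:
  1: emitted by main (line 32)
  2: emitted by weigh_samples (line 17)
  3: emitted by scan_readings (line 8)
  4: emitted by scan_readings (line 13)
  5: emitted by weigh_samples (line 20)
  6: emitted by grade_run (line 4)
  7: emitted by grade_run (line 4)
  8: emitted by main (line 34)
  9: emitted by mix_signals (line 24)
A correct fix: line 36: replace `pos` with `span`.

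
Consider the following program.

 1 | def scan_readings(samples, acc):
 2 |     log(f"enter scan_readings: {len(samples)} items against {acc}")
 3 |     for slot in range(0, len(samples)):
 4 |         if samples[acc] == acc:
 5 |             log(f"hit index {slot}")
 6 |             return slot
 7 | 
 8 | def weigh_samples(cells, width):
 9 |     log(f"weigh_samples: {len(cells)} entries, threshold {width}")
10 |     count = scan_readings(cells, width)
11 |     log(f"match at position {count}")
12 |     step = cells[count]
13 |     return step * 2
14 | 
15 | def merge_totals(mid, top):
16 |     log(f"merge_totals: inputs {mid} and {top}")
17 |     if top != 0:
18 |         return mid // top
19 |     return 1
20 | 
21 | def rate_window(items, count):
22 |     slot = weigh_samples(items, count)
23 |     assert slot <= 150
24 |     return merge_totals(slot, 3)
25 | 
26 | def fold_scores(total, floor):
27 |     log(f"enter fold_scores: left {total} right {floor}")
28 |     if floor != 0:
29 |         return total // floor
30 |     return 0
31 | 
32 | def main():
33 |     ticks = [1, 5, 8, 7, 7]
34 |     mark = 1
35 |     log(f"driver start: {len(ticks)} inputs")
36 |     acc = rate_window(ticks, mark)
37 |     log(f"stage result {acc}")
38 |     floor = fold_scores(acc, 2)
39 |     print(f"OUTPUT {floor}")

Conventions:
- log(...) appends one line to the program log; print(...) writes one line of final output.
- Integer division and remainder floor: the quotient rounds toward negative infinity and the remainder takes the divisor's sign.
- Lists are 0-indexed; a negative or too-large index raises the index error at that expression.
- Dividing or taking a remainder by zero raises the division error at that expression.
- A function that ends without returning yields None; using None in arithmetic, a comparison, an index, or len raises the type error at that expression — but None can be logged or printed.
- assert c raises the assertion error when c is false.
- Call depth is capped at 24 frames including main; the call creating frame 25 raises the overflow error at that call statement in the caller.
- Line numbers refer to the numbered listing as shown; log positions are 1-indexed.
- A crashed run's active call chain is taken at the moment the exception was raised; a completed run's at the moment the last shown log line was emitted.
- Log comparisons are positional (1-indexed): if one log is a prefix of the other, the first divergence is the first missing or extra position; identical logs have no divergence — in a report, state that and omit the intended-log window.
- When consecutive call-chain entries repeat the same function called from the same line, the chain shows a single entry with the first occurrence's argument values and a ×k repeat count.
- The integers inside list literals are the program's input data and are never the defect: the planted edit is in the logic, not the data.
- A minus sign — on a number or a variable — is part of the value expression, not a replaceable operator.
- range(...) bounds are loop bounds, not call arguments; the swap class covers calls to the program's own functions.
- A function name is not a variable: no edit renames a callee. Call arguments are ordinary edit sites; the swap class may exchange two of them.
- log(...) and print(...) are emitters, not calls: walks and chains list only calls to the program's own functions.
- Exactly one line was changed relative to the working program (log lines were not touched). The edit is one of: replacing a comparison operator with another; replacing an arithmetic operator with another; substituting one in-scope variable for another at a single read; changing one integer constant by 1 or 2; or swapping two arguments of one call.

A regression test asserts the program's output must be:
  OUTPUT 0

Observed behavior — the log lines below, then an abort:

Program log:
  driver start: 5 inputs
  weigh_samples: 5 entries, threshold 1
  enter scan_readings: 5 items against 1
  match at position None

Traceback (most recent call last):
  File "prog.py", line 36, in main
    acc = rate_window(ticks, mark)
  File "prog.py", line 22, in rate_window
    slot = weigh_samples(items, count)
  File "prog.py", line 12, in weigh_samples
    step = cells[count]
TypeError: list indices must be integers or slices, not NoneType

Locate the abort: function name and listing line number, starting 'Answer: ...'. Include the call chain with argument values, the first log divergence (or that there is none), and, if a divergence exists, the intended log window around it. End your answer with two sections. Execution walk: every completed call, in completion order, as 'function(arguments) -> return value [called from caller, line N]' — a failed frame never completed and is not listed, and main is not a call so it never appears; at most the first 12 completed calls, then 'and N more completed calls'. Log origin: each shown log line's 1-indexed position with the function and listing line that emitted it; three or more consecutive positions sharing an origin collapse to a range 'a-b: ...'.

Answer: the error was raised in weigh_samples, line 12.
The tell: The log first diverges at position 4: the faulty run prints 'match at position None' where the working version prints 'hit index 0'.
Call chain: main -> rate_window([1, 5, 8, 7, 7], 1) (called at line 36) -> weigh_samples([1, 5, 8, 7, 7], 1) (called at line 22).
First divergence: position 4 — shown 'match at position None', intended 'hit index 0'.
Intended log window:
  2: weigh_samples: 5 entries, threshold 1
  3: enter scan_readings: 5 items against 1
  4: hit index 0
  5: match at position 0
Execution walk:
  scan_readings([1, 5, 8, 7, 7], 1) -> None  [called from weigh_samples, line 10]
Log origins:
  1: from main, line 35
  2: from weigh_samples, line 9
  3: from scan_readings, line 2
  4: from weigh_samples, line 11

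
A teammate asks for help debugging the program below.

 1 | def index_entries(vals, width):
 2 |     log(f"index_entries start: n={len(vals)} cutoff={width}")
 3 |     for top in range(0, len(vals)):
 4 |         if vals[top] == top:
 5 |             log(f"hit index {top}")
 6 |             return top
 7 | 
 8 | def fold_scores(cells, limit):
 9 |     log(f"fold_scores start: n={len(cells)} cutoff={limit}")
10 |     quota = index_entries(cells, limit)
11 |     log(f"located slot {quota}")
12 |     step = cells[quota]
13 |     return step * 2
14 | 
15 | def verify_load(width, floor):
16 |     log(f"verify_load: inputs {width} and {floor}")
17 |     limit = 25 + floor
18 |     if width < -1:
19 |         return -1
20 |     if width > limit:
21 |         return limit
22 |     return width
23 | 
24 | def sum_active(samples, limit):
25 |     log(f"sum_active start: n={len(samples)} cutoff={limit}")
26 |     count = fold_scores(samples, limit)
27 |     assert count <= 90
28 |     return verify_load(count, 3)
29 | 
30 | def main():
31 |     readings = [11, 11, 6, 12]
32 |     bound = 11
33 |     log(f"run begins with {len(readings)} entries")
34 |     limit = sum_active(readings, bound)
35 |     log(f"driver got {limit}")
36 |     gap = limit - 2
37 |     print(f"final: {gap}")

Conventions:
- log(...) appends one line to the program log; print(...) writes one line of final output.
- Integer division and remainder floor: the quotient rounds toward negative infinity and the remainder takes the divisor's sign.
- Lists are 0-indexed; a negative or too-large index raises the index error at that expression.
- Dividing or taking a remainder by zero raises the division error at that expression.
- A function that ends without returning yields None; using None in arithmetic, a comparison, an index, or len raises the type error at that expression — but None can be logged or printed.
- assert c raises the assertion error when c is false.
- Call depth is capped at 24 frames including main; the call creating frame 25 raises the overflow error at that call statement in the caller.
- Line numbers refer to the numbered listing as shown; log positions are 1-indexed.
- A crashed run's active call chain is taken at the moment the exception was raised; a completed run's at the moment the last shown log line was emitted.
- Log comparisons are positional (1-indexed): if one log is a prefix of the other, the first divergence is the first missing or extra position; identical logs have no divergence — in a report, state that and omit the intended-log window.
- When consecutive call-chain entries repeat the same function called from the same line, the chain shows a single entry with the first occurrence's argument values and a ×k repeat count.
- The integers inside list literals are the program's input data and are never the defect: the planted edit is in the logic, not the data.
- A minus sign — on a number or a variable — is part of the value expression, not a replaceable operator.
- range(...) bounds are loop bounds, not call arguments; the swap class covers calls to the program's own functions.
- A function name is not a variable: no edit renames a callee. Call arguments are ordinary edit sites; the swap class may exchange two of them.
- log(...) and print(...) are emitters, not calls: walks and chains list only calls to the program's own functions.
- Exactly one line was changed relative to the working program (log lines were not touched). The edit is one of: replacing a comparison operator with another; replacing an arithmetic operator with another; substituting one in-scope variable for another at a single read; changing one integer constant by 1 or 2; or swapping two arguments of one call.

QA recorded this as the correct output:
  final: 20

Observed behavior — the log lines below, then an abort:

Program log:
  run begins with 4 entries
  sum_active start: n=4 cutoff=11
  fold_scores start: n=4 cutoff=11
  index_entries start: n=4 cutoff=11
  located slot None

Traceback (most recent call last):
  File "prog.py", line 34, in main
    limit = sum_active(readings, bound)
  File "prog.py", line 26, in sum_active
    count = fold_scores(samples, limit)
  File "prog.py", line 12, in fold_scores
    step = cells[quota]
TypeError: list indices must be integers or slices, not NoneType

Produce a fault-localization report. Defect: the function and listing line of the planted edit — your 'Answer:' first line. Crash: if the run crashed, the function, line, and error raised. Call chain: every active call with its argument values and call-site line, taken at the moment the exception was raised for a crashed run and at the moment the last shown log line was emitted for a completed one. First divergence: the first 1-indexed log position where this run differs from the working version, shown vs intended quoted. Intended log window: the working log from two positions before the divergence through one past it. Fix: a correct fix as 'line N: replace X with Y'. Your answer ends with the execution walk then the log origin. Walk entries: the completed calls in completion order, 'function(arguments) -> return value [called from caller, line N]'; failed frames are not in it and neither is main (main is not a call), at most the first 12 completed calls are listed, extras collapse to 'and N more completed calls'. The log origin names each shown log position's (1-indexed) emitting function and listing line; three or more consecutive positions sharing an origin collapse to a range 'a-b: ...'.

Answer: the defect is in index_entries at line 4.
Core observation: Log line 5 is where behavior first shows: 'located slot None' appears instead of 'hit index 0'.
Crash: fold_scores, line 12, TypeError.
Call chain: main -> sum_active([11, 11, 6, 12], 11) (called at line 34) -> fold_scores([11, 11, 6, 12], 11) (called at line 26).
First divergence: position 5 — shown 'located slot None', intended 'hit index 0'.
Intended log window:
  3: fold_scores start: n=4 cutoff=11
  4: index_entries start: n=4 cutoff=11
  5: hit index 0
  6: located slot 0
Execution walk:
  index_entries([11, 11, 6, 12], 11) -> None  [called from fold_scores, line 10]
Log origins:
  1 — main, line 33
  2 — sum_active, line 25
  3 — fold_scores, line 9
  4 — index_entries, line 2
  5 — fold_scores, line 11
A correct fix: line 4: replace `vals[top] == top` with `vals[top] == width`.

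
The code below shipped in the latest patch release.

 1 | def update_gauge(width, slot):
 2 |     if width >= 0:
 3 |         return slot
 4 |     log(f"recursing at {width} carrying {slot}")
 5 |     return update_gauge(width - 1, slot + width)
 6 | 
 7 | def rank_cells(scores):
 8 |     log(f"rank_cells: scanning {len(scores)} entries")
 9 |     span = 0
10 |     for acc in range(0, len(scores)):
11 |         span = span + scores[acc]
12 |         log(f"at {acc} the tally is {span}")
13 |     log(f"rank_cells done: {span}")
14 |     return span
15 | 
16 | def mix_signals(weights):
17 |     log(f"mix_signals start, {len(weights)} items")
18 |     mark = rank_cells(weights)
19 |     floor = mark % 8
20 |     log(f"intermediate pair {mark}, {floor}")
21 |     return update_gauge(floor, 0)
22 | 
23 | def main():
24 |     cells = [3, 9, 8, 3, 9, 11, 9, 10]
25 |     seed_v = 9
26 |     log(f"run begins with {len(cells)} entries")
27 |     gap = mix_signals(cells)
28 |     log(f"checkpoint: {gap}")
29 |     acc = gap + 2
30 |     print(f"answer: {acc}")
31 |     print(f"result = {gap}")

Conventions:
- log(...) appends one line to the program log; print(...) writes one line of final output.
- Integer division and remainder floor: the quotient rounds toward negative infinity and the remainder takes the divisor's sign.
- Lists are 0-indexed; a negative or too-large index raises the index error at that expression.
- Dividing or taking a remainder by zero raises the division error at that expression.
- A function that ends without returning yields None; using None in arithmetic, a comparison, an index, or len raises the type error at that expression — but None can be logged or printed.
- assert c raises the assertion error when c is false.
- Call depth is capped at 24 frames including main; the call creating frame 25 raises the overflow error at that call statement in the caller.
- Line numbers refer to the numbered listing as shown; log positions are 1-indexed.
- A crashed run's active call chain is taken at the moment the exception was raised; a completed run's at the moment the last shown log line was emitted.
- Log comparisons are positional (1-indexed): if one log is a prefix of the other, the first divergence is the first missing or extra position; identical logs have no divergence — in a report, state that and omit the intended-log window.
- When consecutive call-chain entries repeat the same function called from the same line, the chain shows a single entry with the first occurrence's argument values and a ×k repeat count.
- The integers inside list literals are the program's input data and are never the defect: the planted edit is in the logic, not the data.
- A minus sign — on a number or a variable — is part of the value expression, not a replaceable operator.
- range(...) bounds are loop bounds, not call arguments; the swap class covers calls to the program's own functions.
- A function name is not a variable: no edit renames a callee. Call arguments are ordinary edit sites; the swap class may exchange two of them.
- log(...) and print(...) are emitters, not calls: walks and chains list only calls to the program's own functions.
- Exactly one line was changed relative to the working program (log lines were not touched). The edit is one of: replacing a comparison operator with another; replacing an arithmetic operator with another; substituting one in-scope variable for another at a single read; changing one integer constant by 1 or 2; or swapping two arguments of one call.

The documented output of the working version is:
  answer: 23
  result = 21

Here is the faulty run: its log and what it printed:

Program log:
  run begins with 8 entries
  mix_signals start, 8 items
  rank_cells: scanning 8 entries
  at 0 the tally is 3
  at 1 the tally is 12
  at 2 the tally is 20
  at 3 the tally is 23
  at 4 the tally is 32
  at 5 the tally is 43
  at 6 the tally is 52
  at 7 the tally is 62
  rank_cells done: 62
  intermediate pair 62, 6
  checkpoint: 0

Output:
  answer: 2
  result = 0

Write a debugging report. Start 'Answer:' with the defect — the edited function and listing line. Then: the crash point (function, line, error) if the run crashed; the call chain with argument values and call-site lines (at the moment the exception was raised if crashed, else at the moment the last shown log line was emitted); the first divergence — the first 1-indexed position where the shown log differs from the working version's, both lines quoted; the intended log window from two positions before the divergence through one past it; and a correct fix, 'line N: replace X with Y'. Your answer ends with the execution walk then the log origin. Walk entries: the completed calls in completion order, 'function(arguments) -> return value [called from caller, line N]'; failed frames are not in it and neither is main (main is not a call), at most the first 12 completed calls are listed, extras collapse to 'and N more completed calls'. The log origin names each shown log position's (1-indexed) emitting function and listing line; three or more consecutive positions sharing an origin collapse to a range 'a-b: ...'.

Answer: the defect is in update_gauge at line 2.
Key fact: At log position 14 the runs split — shown 'checkpoint: 0', but the working version logs 'recursing at 6 carrying 0'.
Call chain: main.
First divergence: at position 14 the run shows 'checkpoint: 0' where the working version logs 'recursing at 6 carrying 0'.
Intended log window:
  12: rank_cells done: 62
  13: intermediate pair 62, 6
  14: recursing at 6 carrying 0
  15: recursing at 5 carrying 6
Execution walk:
  rank_cells([3, 9, 8, 3, 9, 11, 9, 10]) -> 62  [called from mix_signals, line 18]
  update_gauge(6, 0) -> 0  [called from mix_signals, line 21]
  mix_signals([3, 9, 8, 3, 9, 11, 9, 10]) -> 0  [called from main, line 27]
Log origins:
  1: from main, line 26
  2: from mix_signals, line 17
  3: from rank_cells, line 8
  4-11: from rank_cells, line 12
  12: from rank_cells, line 13
  13: from mix_signals, line 20
  14: from main, line 28
A correct fix: line 2: replace `>=` with `<=`.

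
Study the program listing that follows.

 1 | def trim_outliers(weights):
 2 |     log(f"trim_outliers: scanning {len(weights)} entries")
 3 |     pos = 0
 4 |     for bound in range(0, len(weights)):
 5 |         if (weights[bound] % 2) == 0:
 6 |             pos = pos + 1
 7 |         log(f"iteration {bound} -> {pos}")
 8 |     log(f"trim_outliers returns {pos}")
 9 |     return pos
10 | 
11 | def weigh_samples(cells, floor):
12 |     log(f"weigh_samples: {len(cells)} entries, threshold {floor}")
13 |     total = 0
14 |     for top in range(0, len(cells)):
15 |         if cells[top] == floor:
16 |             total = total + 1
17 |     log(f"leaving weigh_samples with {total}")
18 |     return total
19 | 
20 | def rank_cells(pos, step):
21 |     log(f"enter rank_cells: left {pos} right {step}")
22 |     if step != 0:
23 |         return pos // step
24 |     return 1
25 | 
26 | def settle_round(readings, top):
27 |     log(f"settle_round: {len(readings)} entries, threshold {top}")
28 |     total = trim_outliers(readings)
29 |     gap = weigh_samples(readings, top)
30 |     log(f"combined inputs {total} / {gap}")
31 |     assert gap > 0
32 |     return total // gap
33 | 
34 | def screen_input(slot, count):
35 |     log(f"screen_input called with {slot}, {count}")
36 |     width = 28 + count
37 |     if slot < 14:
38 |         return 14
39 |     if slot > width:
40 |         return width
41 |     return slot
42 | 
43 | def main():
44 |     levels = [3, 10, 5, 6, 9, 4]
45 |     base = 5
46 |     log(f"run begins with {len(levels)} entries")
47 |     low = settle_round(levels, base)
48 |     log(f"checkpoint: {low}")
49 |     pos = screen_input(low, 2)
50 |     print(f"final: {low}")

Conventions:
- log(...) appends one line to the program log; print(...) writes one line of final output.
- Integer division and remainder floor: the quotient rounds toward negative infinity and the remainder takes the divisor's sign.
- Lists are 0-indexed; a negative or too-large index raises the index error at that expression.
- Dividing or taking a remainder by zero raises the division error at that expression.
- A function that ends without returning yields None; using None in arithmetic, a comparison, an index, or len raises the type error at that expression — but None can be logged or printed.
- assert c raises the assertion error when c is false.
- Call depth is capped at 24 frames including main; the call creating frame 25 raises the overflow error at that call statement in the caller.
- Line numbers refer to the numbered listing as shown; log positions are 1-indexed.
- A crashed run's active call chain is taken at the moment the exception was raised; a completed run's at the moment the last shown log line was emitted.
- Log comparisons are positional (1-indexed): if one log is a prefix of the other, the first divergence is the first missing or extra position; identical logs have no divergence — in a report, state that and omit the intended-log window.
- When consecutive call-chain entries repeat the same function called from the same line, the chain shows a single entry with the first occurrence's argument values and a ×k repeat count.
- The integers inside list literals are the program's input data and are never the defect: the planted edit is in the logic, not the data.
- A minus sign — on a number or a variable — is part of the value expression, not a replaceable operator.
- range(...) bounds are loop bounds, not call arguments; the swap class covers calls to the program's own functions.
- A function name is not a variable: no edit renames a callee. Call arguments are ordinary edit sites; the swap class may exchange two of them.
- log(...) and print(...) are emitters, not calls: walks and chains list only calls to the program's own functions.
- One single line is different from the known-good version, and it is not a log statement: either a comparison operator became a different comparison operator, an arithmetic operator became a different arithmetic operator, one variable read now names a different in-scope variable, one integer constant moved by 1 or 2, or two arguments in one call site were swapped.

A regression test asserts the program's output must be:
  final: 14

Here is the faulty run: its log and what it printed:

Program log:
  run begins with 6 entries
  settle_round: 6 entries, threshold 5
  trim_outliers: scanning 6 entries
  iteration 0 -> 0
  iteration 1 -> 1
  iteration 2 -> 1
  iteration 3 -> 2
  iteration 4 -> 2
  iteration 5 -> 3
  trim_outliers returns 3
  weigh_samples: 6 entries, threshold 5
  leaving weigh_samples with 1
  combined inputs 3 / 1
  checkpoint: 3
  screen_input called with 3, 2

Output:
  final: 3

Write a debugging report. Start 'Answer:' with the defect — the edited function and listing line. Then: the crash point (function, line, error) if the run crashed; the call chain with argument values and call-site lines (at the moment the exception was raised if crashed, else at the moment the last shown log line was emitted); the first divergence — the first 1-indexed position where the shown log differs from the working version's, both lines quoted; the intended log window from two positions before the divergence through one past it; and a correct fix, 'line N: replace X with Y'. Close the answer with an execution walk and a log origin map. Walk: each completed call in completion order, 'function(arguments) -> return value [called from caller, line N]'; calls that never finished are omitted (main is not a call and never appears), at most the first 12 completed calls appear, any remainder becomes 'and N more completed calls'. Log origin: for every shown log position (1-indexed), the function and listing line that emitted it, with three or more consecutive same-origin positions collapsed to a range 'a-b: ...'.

Answer: the defect is in main at line 50.
The tell: The two runs log identically and part ways only at the printed values.
Call chain: main -> screen_input(3, 2) (called at line 49).
First divergence: none (the log streams are identical).
Execution walk:
  trim_outliers([3, 10, 5, 6, 9, 4]) -> 3  [called from settle_round, line 28]
  weigh_samples([3, 10, 5, 6, 9, 4], 5) -> 1  [called from settle_round, line 29]
  settle_round([3, 10, 5, 6, 9, 4], 5) -> 3  [called from main, line 47]
  screen_input(3, 2) -> 14  [called from main, line 49]
Origin of each log line:
  1 — main, line 46
  2 — settle_round, line 27
  3 — trim_outliers, line 2
  4-9 — trim_outliers, line 7
  10 — trim_outliers, line 8
  11 — weigh_samples, line 12
  12 — weigh_samples, line 17
  13 — settle_round, line 30
  14 — main, line 48
  15 — screen_input, line 35
A correct fix: line 50: replace `low` with `pos`.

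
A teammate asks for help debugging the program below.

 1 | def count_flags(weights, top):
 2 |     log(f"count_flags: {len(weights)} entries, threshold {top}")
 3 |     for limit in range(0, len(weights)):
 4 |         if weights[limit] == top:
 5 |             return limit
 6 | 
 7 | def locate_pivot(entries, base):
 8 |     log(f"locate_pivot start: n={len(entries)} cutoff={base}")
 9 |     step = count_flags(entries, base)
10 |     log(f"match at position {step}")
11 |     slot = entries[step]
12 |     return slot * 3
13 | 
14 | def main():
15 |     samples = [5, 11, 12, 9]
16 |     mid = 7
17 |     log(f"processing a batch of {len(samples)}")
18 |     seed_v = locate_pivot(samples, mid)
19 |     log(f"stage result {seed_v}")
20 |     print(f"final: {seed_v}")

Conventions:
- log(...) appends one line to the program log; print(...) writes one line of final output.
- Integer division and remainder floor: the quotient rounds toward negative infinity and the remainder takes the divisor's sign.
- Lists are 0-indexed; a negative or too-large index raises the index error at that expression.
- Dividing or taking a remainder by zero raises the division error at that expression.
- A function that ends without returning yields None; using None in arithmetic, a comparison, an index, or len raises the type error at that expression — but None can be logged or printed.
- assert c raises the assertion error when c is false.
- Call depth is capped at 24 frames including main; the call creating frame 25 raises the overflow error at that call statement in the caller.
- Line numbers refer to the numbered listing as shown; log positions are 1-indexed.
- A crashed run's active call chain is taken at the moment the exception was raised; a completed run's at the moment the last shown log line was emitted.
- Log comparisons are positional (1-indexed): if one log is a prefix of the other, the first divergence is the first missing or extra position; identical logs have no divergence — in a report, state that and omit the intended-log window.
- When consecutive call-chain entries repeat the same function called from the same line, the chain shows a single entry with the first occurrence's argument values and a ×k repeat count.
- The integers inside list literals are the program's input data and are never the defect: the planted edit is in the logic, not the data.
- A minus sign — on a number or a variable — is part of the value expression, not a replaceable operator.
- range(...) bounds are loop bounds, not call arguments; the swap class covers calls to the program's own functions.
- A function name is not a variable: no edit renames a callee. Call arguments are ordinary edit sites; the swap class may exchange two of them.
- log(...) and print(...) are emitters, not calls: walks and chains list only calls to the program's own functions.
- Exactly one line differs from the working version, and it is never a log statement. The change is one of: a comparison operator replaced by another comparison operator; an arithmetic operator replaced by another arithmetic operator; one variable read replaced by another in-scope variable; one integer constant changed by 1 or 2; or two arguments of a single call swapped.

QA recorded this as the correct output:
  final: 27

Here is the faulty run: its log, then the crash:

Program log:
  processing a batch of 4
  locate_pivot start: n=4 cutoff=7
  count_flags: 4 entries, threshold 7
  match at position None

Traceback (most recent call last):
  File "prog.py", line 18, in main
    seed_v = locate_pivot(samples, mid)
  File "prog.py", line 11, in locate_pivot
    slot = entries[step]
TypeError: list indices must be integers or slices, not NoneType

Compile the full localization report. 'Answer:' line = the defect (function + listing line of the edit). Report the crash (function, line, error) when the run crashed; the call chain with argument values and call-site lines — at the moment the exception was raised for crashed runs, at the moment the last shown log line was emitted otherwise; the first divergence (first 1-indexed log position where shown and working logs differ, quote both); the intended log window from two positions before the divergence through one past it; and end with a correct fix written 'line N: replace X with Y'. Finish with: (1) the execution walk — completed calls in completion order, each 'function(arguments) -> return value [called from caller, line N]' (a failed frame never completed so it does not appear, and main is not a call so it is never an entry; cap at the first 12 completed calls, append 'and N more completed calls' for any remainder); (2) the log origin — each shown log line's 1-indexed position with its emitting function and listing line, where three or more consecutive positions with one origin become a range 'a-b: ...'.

Answer: the defect is in main at line 16.
Core observation: The earliest visible damage is log position 2 — 'locate_pivot start: n=4 cutoff=7' rather than the intended 'locate_pivot start: n=4 cutoff=9'.
Crash: locate_pivot, line 11, TypeError.
Call chain: main -> locate_pivot([5, 11, 12, 9], 7) (called at line 18).
First divergence: position 2 — the shown line 'locate_pivot start: n=4 cutoff=7' should read 'locate_pivot start: n=4 cutoff=9'.
Intended log window:
  1: processing a batch of 4
  2: locate_pivot start: n=4 cutoff=9
  3: count_flags: 4 entries, threshold 9
Execution walk:
  count_flags([5, 11, 12, 9], 7) -> None  [called from locate_pivot, line 9]
Log origins:
  1: emitted by main (line 17)
  2: emitted by locate_pivot (line 8)
  3: emitted by count_flags (line 2)
  4: emitted by locate_pivot (line 10)
A correct fix: line 16: replace `7` with `9`.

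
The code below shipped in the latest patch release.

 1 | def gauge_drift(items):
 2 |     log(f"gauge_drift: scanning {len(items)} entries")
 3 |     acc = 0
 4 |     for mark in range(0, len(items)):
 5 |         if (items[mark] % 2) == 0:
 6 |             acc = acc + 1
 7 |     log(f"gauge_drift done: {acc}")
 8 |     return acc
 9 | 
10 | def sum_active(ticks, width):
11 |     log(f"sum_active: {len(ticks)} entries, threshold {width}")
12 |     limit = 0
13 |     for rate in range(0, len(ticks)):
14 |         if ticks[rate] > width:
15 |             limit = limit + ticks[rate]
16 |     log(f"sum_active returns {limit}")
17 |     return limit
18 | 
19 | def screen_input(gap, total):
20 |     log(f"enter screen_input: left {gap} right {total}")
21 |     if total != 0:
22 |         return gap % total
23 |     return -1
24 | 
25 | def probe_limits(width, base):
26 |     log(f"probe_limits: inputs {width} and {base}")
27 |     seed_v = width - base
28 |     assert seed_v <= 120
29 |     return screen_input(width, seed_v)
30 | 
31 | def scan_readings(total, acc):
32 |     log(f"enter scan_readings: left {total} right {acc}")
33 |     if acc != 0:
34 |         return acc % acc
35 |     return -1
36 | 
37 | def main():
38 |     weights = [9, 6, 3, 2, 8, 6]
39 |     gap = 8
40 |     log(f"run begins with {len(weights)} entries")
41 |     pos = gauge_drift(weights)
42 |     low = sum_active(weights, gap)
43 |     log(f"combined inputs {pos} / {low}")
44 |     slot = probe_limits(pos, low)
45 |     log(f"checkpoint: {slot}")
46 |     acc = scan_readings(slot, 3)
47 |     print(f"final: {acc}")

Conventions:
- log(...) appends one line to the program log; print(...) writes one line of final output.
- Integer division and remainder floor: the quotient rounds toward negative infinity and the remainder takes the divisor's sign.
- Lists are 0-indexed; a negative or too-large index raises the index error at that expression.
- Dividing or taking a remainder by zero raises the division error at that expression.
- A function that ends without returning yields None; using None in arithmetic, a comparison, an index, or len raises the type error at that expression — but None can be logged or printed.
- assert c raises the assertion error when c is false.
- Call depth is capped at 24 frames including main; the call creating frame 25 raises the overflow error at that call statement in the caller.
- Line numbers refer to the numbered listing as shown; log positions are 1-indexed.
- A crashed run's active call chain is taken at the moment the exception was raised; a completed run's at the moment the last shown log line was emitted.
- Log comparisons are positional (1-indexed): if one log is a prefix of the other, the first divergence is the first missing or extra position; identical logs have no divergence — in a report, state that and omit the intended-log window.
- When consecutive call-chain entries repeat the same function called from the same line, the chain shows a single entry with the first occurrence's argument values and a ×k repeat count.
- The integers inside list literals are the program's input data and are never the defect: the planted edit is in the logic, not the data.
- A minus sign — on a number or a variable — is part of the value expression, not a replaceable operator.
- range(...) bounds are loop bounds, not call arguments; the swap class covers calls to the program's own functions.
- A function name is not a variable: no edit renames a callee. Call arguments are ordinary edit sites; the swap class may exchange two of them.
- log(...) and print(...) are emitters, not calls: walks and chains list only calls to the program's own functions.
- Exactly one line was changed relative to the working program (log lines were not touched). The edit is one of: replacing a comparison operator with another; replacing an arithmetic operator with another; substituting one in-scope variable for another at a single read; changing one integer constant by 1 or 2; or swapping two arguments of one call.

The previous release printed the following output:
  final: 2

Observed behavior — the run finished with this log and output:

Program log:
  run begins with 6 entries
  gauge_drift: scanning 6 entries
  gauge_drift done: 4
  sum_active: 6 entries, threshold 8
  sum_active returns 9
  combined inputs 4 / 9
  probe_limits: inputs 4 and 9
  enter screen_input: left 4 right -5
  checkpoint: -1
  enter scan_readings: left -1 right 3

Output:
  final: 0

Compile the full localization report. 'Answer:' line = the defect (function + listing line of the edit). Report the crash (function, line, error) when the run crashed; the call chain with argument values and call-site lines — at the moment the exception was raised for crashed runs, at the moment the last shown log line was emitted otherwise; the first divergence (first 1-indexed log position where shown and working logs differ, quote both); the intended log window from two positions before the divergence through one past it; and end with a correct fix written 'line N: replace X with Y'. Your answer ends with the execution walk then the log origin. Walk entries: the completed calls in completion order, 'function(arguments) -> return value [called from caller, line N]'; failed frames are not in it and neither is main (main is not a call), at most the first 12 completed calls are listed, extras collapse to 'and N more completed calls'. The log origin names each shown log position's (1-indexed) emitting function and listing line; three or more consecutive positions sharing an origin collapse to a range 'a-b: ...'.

Answer: the defect is in scan_readings at line 34.
Core observation: Nothing in the log betrays the bug — only the output does.
Call chain: main -> scan_readings(-1, 3) (called at line 46).
First divergence: none — the logs agree in full.
Execution walk:
  gauge_drift([9, 6, 3, 2, 8, 6]) -> 4  [called from main, line 41]
  sum_active([9, 6, 3, 2, 8, 6], 8) -> 9  [called from main, line 42]
  screen_input(4, -5) -> -1  [called from probe_limits, line 29]
  probe_limits(4, 9) -> -1  [called from main, line 44]
  scan_readings(-1, 3) -> 0  [called from main, line 46]
Origin of each log line:
  1: from main, line 40
  2: from gauge_drift, line 2
  3: from gauge_drift, line 7
  4: from sum_active, line 11
  5: from sum_active, line 16
  6: from main, line 43
  7: from probe_limits, line 26
  8: from screen_input, line 20
  9: from main, line 45
  10: from scan_readings, line 32
A correct fix: line 34: replace `acc % acc` with `total % acc`.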